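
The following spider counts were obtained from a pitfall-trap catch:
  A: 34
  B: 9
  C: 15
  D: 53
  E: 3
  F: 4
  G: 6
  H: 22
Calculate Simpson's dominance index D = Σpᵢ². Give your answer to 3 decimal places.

Total N = 34+9+15+53+3+4+6+22 = 146, so the proportions are 0.23288, 0.06164, 0.10274, 0.36301, 0.02055, 0.0274, 0.0411, 0.15068 (working shown to 5 dp, full precision carried).
D = 0.23288² + 0.06164² + 0.10274² + 0.36301² + 0.02055² + 0.0274² + 0.0411² + 0.15068² = 0.05423 + 0.00380 + 0.01056 + 0.13178 + 0.00042 + 0.00075 + 0.00169 + 0.02271 = 0.22593.
To 3 decimal places, D = 0.226.

0.226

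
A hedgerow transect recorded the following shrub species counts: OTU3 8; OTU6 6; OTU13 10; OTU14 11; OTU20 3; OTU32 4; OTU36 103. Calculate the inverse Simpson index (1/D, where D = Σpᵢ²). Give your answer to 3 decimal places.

Total N = 8+6+10+11+3+4+103 = 145, so the proportions are 0.055172, 0.041379, 0.068966, 0.075862, 0.02069, 0.027586, 0.710345 (working shown to 6 dp, full precision carried).
D = 0.055172² + 0.041379² + 0.068966² + 0.075862² + 0.02069² + 0.027586² + 0.710345² = 0.003044 + 0.001712 + 0.004756 + 0.005755 + 0.000428 + 0.000761 + 0.504590 = 0.521046.
So 1/D = 1.91921, i.e. 1.919 to 3 decimal places.

1.919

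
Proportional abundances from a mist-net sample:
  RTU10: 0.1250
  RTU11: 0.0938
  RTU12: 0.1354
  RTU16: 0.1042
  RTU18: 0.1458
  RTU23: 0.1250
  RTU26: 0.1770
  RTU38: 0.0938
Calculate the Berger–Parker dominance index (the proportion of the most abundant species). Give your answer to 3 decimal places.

The largest proportion is 0.177, i.e. d = 0.177 to 3 decimal places.

0.177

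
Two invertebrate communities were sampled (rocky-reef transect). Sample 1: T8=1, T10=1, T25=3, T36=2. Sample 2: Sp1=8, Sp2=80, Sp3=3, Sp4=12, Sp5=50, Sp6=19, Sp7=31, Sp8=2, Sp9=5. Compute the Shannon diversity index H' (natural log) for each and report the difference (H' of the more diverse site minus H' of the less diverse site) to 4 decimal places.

Sample 1: N=7, proportions 0.142857, 0.142857, 0.428571, 0.285714, giving H' = 1.277034 (working shown to 6 dp, full precision carried).
Sample 2: N=210, proportions 0.038095, 0.380952, 0.014286, 0.057143, 0.238095, 0.090476, 0.147619, 0.009524, 0.02381, giving H' = 1.691179.
Difference = |1.277034 − 1.691179| = 0.414145, i.e. 0.4141 to 4 decimal places.

0.4141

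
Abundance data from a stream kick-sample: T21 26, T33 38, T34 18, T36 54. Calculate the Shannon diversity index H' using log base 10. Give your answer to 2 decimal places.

0.57

Total N = 26+38+18+54 = 136, so the proportions are 0.1912, 0.2794, 0.1324, 0.3971 (working shown to 4 dp, full precision carried).
Each pᵢ log₁₀ pᵢ term: 0.1912×(-0.7186)=-0.1374, 0.2794×(-0.5538)=-0.1547, 0.1324×(-0.8783)=-0.1162, 0.3971×(-0.4011)=-0.1593.
Sum = -0.5676, so H' = 0.57.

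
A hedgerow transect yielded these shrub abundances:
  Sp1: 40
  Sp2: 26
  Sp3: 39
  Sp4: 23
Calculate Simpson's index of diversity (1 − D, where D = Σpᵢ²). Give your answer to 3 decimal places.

0.736

Total N = 40+26+39+23 = 128, so the proportions are 0.3125, 0.20312, 0.30469, 0.17969 (working shown to 5 dp, full precision carried).
D = 0.3125² + 0.20312² + 0.30469² + 0.17969² = 0.09766 + 0.04126 + 0.09283 + 0.03229 = 0.26404.
So 1 − D = 0.73596, i.e. 0.736 to 3 decimal places.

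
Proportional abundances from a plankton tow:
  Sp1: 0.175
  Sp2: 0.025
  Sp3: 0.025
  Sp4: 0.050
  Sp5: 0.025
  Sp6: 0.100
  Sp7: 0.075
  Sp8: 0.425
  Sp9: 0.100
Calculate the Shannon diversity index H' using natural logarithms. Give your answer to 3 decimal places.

Each pᵢ ln pᵢ term (working shown to 5 dp, full precision carried): 0.175×(-1.74297)=-0.30502, 0.025×(-3.68888)=-0.09222, 0.025×(-3.68888)=-0.09222, 0.05×(-2.99573)=-0.14979, 0.025×(-3.68888)=-0.09222, 0.1×(-2.30259)=-0.23026, 0.075×(-2.59027)=-0.19427, 0.425×(-0.85567)=-0.36366, 0.1×(-2.30259)=-0.23026.
Sum = -1.74992, so H' = 1.750.

1.750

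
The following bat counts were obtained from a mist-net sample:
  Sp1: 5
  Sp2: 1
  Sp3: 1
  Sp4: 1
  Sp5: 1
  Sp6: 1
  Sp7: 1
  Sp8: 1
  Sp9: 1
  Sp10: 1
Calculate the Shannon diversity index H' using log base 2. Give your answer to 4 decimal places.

2.9781

Total N = 5+1+1+1+1+1+1+1+1+1 = 14, so the proportions are 0.357143, 0.071429, 0.071429, 0.071429, 0.071429, 0.071429, 0.071429, 0.071429, 0.071429, 0.071429 (working shown to 6 dp, full precision carried).
Each pᵢ log₂ pᵢ term: 0.357143×(-1.485427)=-0.530510, 0.071429×(-3.807355)=-0.271954, 0.071429×(-3.807355)=-0.271954, 0.071429×(-3.807355)=-0.271954, 0.071429×(-3.807355)=-0.271954, 0.071429×(-3.807355)=-0.271954, 0.071429×(-3.807355)=-0.271954, 0.071429×(-3.807355)=-0.271954, 0.071429×(-3.807355)=-0.271954, 0.071429×(-3.807355)=-0.271954.
Sum = -2.978095, so H' = 2.9781.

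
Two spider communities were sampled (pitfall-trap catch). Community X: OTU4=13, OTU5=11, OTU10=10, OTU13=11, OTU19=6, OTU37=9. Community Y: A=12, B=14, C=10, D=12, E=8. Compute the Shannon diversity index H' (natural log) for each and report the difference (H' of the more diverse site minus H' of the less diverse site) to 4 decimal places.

Community X: N=60, proportions 0.216667, 0.183333, 0.166667, 0.183333, 0.1, 0.15, giving H' = 1.766853 (working shown to 6 dp, full precision carried).
Community Y: N=56, proportions 0.214286, 0.25, 0.178571, 0.214286, 0.142857, giving H' = 1.592388.
Difference = |1.766853 − 1.592388| = 0.174465, i.e. 0.1745 to 4 decimal places.

0.1745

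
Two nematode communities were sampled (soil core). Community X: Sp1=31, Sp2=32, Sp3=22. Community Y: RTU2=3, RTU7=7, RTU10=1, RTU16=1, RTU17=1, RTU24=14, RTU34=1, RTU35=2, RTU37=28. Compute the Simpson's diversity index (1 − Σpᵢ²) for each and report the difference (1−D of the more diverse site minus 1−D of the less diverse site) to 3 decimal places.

Community X: N=85, proportions 0.36471, 0.37647, 0.25882, giving 1−D = 0.65827 (working shown to 5 dp, full precision carried).
Community Y: N=58, proportions 0.05172, 0.12069, 0.01724, 0.01724, 0.01724, 0.24138, 0.01724, 0.03448, 0.48276, giving 1−D = 0.68906.
Difference = |0.65827 − 0.68906| = 0.03079, i.e. 0.031 to 3 decimal places.

0.031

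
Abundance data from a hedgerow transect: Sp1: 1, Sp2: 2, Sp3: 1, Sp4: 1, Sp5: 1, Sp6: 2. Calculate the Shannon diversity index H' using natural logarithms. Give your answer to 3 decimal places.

1.733

Total N = 1+2+1+1+1+2 = 8, so the proportions are 0.125, 0.25, 0.125, 0.125, 0.125, 0.25 (working shown to 5 dp, full precision carried).
Each pᵢ ln pᵢ term: 0.125×(-2.07944)=-0.25993, 0.25×(-1.38629)=-0.34657, 0.125×(-2.07944)=-0.25993, 0.125×(-2.07944)=-0.25993, 0.125×(-2.07944)=-0.25993, 0.25×(-1.38629)=-0.34657.
Sum = -1.73287, so H' = 1.733.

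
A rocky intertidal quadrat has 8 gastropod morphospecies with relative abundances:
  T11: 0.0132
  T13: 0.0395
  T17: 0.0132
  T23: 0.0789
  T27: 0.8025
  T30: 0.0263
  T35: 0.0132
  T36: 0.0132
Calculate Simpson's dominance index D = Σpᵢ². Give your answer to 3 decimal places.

0.653

D = 0.0132² + 0.0395² + 0.0132² + 0.0789² + 0.8025² + 0.0263² + 0.0132² + 0.0132² = 0.00017 + 0.00156 + 0.00017 + 0.00623 + 0.64401 + 0.00069 + 0.00017 + 0.00017 = 0.65318 (working shown to 5 dp, full precision carried).
To 3 decimal places, D = 0.653.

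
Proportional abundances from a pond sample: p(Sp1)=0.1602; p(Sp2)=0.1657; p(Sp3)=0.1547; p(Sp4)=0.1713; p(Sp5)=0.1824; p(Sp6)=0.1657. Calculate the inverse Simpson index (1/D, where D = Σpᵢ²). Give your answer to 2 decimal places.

D = 0.1602² + 0.1657² + 0.1547² + 0.1713² + 0.1824² + 0.1657² = 0.025664 + 0.027456 + 0.023932 + 0.029344 + 0.033270 + 0.027456 = 0.167123 (working shown to 6 dp, full precision carried).
So 1/D = 5.9836, i.e. 5.98 to 2 decimal places.

5.98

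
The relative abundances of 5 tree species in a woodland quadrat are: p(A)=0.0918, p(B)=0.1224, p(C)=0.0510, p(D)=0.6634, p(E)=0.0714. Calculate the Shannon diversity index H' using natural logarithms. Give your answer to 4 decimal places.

1.0888

Each pᵢ ln pᵢ term (working shown to 6 dp, full precision carried): 0.0918×(-2.388143)=-0.219232, 0.1224×(-2.100461)=-0.257096, 0.051×(-2.975930)=-0.151772, 0.6634×(-0.410377)=-0.272244, 0.0714×(-2.639457)=-0.188457.
Sum = -1.088802, so H' = 1.0888.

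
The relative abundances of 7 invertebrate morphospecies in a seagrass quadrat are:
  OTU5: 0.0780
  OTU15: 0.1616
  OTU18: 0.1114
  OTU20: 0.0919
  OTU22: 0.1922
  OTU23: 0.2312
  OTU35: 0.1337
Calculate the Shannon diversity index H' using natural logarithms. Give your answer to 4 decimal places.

Each pᵢ ln pᵢ term (working shown to 6 dp, full precision carried): 0.078×(-2.551046)=-0.198982, 0.1616×(-1.822631)=-0.294537, 0.1114×(-2.194628)=-0.244482, 0.0919×(-2.387054)=-0.219370, 0.1922×(-1.649219)=-0.316980, 0.2312×(-1.464472)=-0.338586, 0.1337×(-2.012157)=-0.269025.
Sum = -1.881962, so H' = 1.8820.

1.8820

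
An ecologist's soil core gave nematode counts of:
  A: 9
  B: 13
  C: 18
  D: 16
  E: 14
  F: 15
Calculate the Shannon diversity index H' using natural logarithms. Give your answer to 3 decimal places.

Total N = 9+13+18+16+14+15 = 85, so the proportions are 0.10588, 0.15294, 0.21176, 0.18824, 0.16471, 0.17647 (working shown to 5 dp, full precision carried).
Each pᵢ ln pᵢ term: 0.10588×(-2.24543)=-0.23775, 0.15294×(-1.87770)=-0.28718, 0.21176×(-1.55228)=-0.32872, 0.18824×(-1.67006)=-0.31436, 0.16471×(-1.80359)=-0.29706, 0.17647×(-1.73460)=-0.30611.
Sum = -1.77118, so H' = 1.771.

1.771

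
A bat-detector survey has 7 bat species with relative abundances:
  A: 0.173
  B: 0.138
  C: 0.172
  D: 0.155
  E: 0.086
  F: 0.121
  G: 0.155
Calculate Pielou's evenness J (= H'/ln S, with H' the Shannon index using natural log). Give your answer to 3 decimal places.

H' = −Σ pᵢ ln pᵢ = −((-0.30352) + (-0.27331) + (-0.30276) + (-0.28897) + (-0.21099) + (-0.25555) + (-0.28897)) = 1.92408 (working shown to 5 dp, full precision carried).
With S = 7 species, ln S = 1.94591, so J = 1.92408/1.94591 = 0.98878, i.e. 0.989 to 3 decimal places.

0.989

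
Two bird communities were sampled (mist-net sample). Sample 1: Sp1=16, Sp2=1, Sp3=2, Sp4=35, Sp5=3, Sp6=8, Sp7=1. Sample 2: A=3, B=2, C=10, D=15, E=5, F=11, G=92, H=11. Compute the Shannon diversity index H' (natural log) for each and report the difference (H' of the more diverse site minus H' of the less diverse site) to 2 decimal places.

Sample 1: N=66, proportions 0.2424, 0.0152, 0.0303, 0.5303, 0.0455, 0.1212, 0.0152, giving H' = 1.3091 (working shown to 4 dp, full precision carried).
Sample 2: N=149, proportions 0.0201, 0.0134, 0.0671, 0.1007, 0.0336, 0.0738, 0.6174, 0.0738, giving H' = 1.3453.
Difference = |1.3091 − 1.3453| = 0.0362, i.e. 0.04 to 2 decimal places.

0.04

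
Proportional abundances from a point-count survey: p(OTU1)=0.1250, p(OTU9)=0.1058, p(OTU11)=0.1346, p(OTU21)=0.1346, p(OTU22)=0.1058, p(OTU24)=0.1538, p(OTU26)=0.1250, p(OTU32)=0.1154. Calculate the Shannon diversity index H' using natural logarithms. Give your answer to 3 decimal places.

2.072

Each pᵢ ln pᵢ term (working shown to 5 dp, full precision carried): 0.125×(-2.07944)=-0.25993, 0.1058×(-2.24620)=-0.23765, 0.1346×(-2.00545)=-0.26993, 0.1346×(-2.00545)=-0.26993, 0.1058×(-2.24620)=-0.23765, 0.1538×(-1.87210)=-0.28793, 0.125×(-2.07944)=-0.25993, 0.1154×(-2.15935)=-0.24919.
Sum = -2.07214, so H' = 2.072.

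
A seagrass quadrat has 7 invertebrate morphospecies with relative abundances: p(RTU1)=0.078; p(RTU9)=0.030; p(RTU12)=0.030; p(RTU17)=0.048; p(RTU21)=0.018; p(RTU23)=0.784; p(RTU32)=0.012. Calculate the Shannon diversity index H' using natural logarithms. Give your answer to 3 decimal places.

Each pᵢ ln pᵢ term (working shown to 5 dp, full precision carried): 0.078×(-2.55105)=-0.19898, 0.03×(-3.50656)=-0.10520, 0.03×(-3.50656)=-0.10520, 0.048×(-3.03655)=-0.14575, 0.018×(-4.01738)=-0.07231, 0.784×(-0.24335)=-0.19078, 0.012×(-4.42285)=-0.05307.
Sum = -0.87130, so H' = 0.871.

0.871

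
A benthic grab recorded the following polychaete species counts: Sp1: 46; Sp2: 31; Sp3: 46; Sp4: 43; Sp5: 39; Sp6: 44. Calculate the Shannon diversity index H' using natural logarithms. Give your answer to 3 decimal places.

Total N = 46+31+46+43+39+44 = 249, so the proportions are 0.18474, 0.1245, 0.18474, 0.17269, 0.15663, 0.17671 (working shown to 5 dp, full precision carried).
Each pᵢ ln pᵢ term: 0.18474×(-1.68881)=-0.31199, 0.1245×(-2.08347)=-0.25939, 0.18474×(-1.68881)=-0.31199, 0.17269×(-1.75625)=-0.30329, 0.15663×(-1.85389)=-0.29037, 0.17671×(-1.73326)=-0.30628.
Sum = -1.78330, so H' = 1.783.

1.783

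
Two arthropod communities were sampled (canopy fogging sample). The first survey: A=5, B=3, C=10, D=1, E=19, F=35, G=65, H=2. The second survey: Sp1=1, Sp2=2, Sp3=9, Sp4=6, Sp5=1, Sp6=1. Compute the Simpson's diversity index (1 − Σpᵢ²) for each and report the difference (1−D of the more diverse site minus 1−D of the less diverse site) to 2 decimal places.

0.01

The first survey: N=140, proportions 0.0357, 0.0214, 0.0714, 0.0071, 0.1357, 0.25, 0.4643, 0.0143, giving 1−D = 0.6964 (working shown to 4 dp, full precision carried).
The second survey: N=20, proportions 0.05, 0.1, 0.45, 0.3, 0.05, 0.05, giving 1−D = 0.6900.
Difference = |0.6964 − 0.6900| = 0.0064, i.e. 0.01 to 2 decimal places.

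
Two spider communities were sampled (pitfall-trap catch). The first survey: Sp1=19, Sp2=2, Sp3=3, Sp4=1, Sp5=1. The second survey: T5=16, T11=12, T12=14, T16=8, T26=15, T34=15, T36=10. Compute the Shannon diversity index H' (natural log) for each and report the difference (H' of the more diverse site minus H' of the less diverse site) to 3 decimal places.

0.995

The first survey: N=26, proportions 0.73077, 0.07692, 0.11538, 0.03846, 0.03846, giving H' = 0.92631 (working shown to 5 dp, full precision carried).
The second survey: N=90, proportions 0.17778, 0.13333, 0.15556, 0.08889, 0.16667, 0.16667, 0.11111, giving H' = 1.92170.
Difference = |0.92631 − 1.92170| = 0.99539, i.e. 0.995 to 3 decimal places.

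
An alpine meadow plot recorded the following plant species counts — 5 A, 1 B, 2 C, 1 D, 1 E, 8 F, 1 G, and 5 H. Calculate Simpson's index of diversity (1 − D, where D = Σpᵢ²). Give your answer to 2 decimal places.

Total N = 5+1+2+1+1+8+1+5 = 24, so the proportions are 0.2083, 0.0417, 0.0833, 0.0417, 0.0417, 0.3333, 0.0417, 0.2083 (working shown to 4 dp, full precision carried).
D = 0.2083² + 0.0417² + 0.0833² + 0.0417² + 0.0417² + 0.3333² + 0.0417² + 0.2083² = 0.0434 + 0.0017 + 0.0069 + 0.0017 + 0.0017 + 0.1111 + 0.0017 + 0.0434 = 0.2118.
So 1 − D = 0.7882, i.e. 0.79 to 2 decimal places.

0.79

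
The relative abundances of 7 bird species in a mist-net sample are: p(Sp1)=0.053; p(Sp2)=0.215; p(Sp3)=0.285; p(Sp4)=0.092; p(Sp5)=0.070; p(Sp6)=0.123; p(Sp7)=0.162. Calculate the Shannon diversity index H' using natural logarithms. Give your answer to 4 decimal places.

Each pᵢ ln pᵢ term (working shown to 6 dp, full precision carried): 0.053×(-2.937463)=-0.155686, 0.215×(-1.537117)=-0.330480, 0.285×(-1.255266)=-0.357751, 0.092×(-2.385967)=-0.219509, 0.07×(-2.659260)=-0.186148, 0.123×(-2.095571)=-0.257755, 0.162×(-1.820159)=-0.294866.
Sum = -1.802195, so H' = 1.8022.

1.8022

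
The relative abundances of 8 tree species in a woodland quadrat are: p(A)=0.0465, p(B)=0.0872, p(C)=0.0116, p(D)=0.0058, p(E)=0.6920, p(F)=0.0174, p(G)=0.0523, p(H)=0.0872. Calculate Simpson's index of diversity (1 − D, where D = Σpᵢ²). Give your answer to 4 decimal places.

D = 0.0465² + 0.0872² + 0.0116² + 0.0058² + 0.692² + 0.0174² + 0.0523² + 0.0872² = 0.002162 + 0.007604 + 0.000135 + 0.000034 + 0.478864 + 0.000303 + 0.002735 + 0.007604 = 0.499440 (working shown to 6 dp, full precision carried).
So 1 − D = 0.500560, i.e. 0.5006 to 4 decimal places.

0.5006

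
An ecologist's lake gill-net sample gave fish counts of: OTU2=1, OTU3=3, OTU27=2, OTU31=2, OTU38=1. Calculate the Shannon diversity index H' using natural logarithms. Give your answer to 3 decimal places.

Total N = 1+3+2+2+1 = 9, so the proportions are 0.11111, 0.33333, 0.22222, 0.22222, 0.11111 (working shown to 5 dp, full precision carried).
Each pᵢ ln pᵢ term: 0.11111×(-2.19722)=-0.24414, 0.33333×(-1.09861)=-0.36620, 0.22222×(-1.50408)=-0.33424, 0.22222×(-1.50408)=-0.33424, 0.11111×(-2.19722)=-0.24414.
Sum = -1.52296, so H' = 1.523.

1.523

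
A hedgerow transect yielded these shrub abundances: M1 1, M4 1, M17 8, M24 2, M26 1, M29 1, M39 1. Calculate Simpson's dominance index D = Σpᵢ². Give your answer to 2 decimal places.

Total N = 1+1+8+2+1+1+1 = 15, so the proportions are 0.0667, 0.0667, 0.5333, 0.1333, 0.0667, 0.0667, 0.0667 (working shown to 4 dp, full precision carried).
D = 0.0667² + 0.0667² + 0.5333² + 0.1333² + 0.0667² + 0.0667² + 0.0667² = 0.0044 + 0.0044 + 0.2844 + 0.0178 + 0.0044 + 0.0044 + 0.0044 = 0.3244.
To 2 decimal places, D = 0.32.

0.32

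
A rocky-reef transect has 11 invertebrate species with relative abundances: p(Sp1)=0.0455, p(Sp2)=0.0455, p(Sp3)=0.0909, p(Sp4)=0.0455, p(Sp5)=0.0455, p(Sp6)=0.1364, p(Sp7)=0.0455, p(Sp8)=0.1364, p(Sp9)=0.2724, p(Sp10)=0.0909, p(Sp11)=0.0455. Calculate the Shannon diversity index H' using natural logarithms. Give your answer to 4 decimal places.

2.1773

Each pᵢ ln pᵢ term (working shown to 6 dp, full precision carried): 0.0455×(-3.090043)=-0.140597, 0.0455×(-3.090043)=-0.140597, 0.0909×(-2.397995)=-0.217978, 0.0455×(-3.090043)=-0.140597, 0.0455×(-3.090043)=-0.140597, 0.1364×(-1.992164)=-0.271731, 0.0455×(-3.090043)=-0.140597, 0.1364×(-1.992164)=-0.271731, 0.2724×(-1.300484)=-0.354252, 0.0909×(-2.397995)=-0.217978, 0.0455×(-3.090043)=-0.140597.
Sum = -2.177251, so H' = 2.1773.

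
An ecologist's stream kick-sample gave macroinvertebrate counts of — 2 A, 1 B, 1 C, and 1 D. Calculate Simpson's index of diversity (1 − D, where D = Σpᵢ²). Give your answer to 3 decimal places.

Total N = 2+1+1+1 = 5, so the proportions are 0.4, 0.2, 0.2, 0.2 (working shown to 5 dp, full precision carried).
D = 0.4² + 0.2² + 0.2² + 0.2² = 0.16000 + 0.04000 + 0.04000 + 0.04000 = 0.28000.
So 1 − D = 0.72000, i.e. 0.720 to 3 decimal places.

0.720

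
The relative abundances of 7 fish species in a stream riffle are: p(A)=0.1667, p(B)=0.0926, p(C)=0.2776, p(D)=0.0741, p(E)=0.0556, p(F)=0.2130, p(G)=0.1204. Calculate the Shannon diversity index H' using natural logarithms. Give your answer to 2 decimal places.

1.81

Each pᵢ ln pᵢ term (working shown to 4 dp, full precision carried): 0.1667×(-1.7916)=-0.2987, 0.0926×(-2.3795)=-0.2203, 0.2776×(-1.2816)=-0.3558, 0.0741×(-2.6023)=-0.1928, 0.0556×(-2.8896)=-0.1607, 0.213×(-1.5465)=-0.3294, 0.1204×(-2.1169)=-0.2549.
Sum = -1.8125, so H' = 1.81.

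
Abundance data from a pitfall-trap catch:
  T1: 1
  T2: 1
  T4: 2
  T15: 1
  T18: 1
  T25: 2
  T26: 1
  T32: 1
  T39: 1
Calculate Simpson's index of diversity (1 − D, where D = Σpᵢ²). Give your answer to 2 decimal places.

Total N = 1+1+2+1+1+2+1+1+1 = 11, so the proportions are 0.0909, 0.0909, 0.1818, 0.0909, 0.0909, 0.1818, 0.0909, 0.0909, 0.0909 (working shown to 4 dp, full precision carried).
D = 0.0909² + 0.0909² + 0.1818² + 0.0909² + 0.0909² + 0.1818² + 0.0909² + 0.0909² + 0.0909² = 0.0083 + 0.0083 + 0.0331 + 0.0083 + 0.0083 + 0.0331 + 0.0083 + 0.0083 + 0.0083 = 0.1240.
So 1 − D = 0.8760, i.e. 0.88 to 2 decimal places.

0.88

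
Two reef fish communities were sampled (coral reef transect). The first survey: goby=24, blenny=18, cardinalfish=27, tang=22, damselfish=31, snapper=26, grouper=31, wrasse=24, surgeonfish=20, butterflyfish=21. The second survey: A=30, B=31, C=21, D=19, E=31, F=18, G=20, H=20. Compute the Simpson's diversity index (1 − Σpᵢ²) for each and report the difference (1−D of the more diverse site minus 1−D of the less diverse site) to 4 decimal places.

0.0286

The first survey: N=244, proportions 0.0983607, 0.0737705, 0.1106557, 0.0901639, 0.1270492, 0.1065574, 0.1270492, 0.0983607, 0.0819672, 0.0860656, giving 1−D = 0.8970707 (working shown to 7 dp, full precision carried).
The second survey: N=190, proportions 0.1578947, 0.1631579, 0.1105263, 0.1, 0.1631579, 0.0947368, 0.1052632, 0.1052632, giving 1−D = 0.8684765.
Difference = |0.8970707 − 0.8684765| = 0.0285942, i.e. 0.0286 to 4 decimal places.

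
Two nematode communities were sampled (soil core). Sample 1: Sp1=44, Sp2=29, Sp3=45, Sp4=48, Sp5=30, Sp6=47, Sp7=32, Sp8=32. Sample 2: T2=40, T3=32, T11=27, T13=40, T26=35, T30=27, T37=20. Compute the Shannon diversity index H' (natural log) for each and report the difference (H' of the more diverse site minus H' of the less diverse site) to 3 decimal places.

Sample 1: N=307, proportions 0.14332, 0.09446, 0.14658, 0.15635, 0.09772, 0.15309, 0.10423, 0.10423, giving H' = 2.05886 (working shown to 5 dp, full precision carried).
Sample 2: N=221, proportions 0.181, 0.1448, 0.12217, 0.181, 0.15837, 0.12217, 0.0905, giving H' = 1.92151.
Difference = |2.05886 − 1.92151| = 0.13735, i.e. 0.137 to 3 decimal places.

0.137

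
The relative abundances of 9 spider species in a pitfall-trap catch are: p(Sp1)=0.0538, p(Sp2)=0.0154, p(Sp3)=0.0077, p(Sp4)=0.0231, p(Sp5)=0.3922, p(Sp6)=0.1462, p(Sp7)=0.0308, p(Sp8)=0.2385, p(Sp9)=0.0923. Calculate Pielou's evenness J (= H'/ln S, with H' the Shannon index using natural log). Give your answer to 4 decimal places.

0.7570

H' = −Σ pᵢ ln pᵢ = −((-0.157230) + (-0.064270) + (-0.037472) + (-0.087039) + (-0.367093) + (-0.281110) + (-0.107191) + (-0.341863) + (-0.219924)) = 1.663192 (working shown to 6 dp, full precision carried).
With S = 9 species, ln S = 2.197225, so J = 1.663192/2.197225 = 0.756951, i.e. 0.7570 to 4 decimal places.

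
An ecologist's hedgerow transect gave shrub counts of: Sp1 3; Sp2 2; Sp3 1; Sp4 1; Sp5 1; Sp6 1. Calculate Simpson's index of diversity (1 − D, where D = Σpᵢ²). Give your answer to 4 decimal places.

0.7901

Total N = 3+2+1+1+1+1 = 9, so the proportions are 0.333333, 0.222222, 0.111111, 0.111111, 0.111111, 0.111111 (working shown to 6 dp, full precision carried).
D = 0.333333² + 0.222222² + 0.111111² + 0.111111² + 0.111111² + 0.111111² = 0.111111 + 0.049383 + 0.012346 + 0.012346 + 0.012346 + 0.012346 = 0.209877.
So 1 − D = 0.790123, i.e. 0.7901 to 4 decimal places.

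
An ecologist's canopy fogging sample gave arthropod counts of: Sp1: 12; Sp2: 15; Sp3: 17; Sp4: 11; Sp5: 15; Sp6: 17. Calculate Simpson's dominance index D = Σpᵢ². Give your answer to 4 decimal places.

0.1708

Total N = 12+15+17+11+15+17 = 87, so the proportions are 0.137931, 0.172414, 0.195402, 0.126437, 0.172414, 0.195402 (working shown to 6 dp, full precision carried).
D = 0.137931² + 0.172414² + 0.195402² + 0.126437² + 0.172414² + 0.195402² = 0.019025 + 0.029727 + 0.038182 + 0.015986 + 0.029727 + 0.038182 = 0.170828.
To 4 decimal places, D = 0.1708.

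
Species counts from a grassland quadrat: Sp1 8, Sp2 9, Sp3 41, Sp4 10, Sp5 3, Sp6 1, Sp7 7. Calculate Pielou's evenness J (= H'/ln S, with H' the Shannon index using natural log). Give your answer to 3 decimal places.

Total N = 8+9+41+10+3+1+7 = 79, so the proportions are 0.10127, 0.11392, 0.51899, 0.12658, 0.03797, 0.01266, 0.08861 (working shown to 5 dp, full precision carried).
H' = −Σ pᵢ ln pᵢ = −((-0.23190) + (-0.24747) + (-0.34039) + (-0.26163) + (-0.12421) + (-0.05531) + (-0.21474)) = 1.47565.
With S = 7 species, ln S = 1.94591, so J = 1.47565/1.94591 = 0.75833, i.e. 0.758 to 3 decimal places.

0.758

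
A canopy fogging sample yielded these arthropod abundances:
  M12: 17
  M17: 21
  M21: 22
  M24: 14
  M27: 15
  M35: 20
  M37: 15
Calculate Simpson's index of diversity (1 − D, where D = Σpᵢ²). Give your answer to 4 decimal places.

Total N = 17+21+22+14+15+20+15 = 124, so the proportions are 0.137097, 0.169355, 0.177419, 0.112903, 0.120968, 0.16129, 0.120968 (working shown to 6 dp, full precision carried).
D = 0.137097² + 0.169355² + 0.177419² + 0.112903² + 0.120968² + 0.16129² + 0.120968² = 0.018796 + 0.028681 + 0.031478 + 0.012747 + 0.014633 + 0.026015 + 0.014633 = 0.146982.
So 1 − D = 0.853018, i.e. 0.8530 to 4 decimal places.

0.8530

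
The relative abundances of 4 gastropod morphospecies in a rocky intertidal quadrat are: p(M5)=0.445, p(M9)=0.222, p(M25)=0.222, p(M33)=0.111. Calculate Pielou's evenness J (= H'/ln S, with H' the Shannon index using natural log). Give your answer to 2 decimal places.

0.92

H' = −Σ pᵢ ln pᵢ = −((-0.3603) + (-0.3341) + (-0.3341) + (-0.2440)) = 1.2726 (working shown to 4 dp, full precision carried).
With S = 4 species, ln S = 1.3863, so J = 1.2726/1.3863 = 0.9180, i.e. 0.92 to 2 decimal places.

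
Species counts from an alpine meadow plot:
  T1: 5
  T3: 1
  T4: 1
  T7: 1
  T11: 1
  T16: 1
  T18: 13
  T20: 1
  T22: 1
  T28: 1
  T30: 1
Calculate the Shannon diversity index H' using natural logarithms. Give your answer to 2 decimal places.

Total N = 5+1+1+1+1+1+13+1+1+1+1 = 27, so the proportions are 0.1852, 0.037, 0.037, 0.037, 0.037, 0.037, 0.4815, 0.037, 0.037, 0.037, 0.037 (working shown to 4 dp, full precision carried).
Each pᵢ ln pᵢ term: 0.1852×(-1.6864)=-0.3123, 0.037×(-3.2958)=-0.1221, 0.037×(-3.2958)=-0.1221, 0.037×(-3.2958)=-0.1221, 0.037×(-3.2958)=-0.1221, 0.037×(-3.2958)=-0.1221, 0.4815×(-0.7309)=-0.3519, 0.037×(-3.2958)=-0.1221, 0.037×(-3.2958)=-0.1221, 0.037×(-3.2958)=-0.1221, 0.037×(-3.2958)=-0.1221.
Sum = -1.7628, so H' = 1.76.

1.76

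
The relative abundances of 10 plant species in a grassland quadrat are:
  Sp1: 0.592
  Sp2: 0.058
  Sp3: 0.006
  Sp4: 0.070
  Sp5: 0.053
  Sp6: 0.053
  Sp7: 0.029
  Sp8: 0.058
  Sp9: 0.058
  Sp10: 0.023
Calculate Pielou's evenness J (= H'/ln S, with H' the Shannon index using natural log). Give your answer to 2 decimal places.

H' = −Σ pᵢ ln pᵢ = −((-0.3104) + (-0.1651) + (-0.0307) + (-0.1861) + (-0.1557) + (-0.1557) + (-0.1027) + (-0.1651) + (-0.1651) + (-0.0868)) = 1.5234 (working shown to 4 dp, full precision carried).
With S = 10 species, ln S = 2.3026, so J = 1.5234/2.3026 = 0.6616, i.e. 0.66 to 2 decimal places.

0.66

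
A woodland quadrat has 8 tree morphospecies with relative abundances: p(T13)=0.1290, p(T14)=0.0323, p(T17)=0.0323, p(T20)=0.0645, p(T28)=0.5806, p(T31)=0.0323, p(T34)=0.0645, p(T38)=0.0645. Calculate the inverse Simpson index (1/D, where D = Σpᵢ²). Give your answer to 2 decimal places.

D = 0.129² + 0.0323² + 0.0323² + 0.0645² + 0.5806² + 0.0323² + 0.0645² + 0.0645² = 0.01664 + 0.00104 + 0.00104 + 0.00416 + 0.33710 + 0.00104 + 0.00416 + 0.00416 = 0.36935 (working shown to 5 dp, full precision carried).
So 1/D = 2.7075, i.e. 2.71 to 2 decimal places.

2.71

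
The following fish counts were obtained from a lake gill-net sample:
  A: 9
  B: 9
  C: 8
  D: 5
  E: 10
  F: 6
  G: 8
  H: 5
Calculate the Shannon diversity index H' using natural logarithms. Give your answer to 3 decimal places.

2.049

Total N = 9+9+8+5+10+6+8+5 = 60, so the proportions are 0.15, 0.15, 0.13333, 0.08333, 0.16667, 0.1, 0.13333, 0.08333 (working shown to 5 dp, full precision carried).
Each pᵢ ln pᵢ term: 0.15×(-1.89712)=-0.28457, 0.15×(-1.89712)=-0.28457, 0.13333×(-2.01490)=-0.26865, 0.08333×(-2.48491)=-0.20708, 0.16667×(-1.79176)=-0.29863, 0.1×(-2.30259)=-0.23026, 0.13333×(-2.01490)=-0.26865, 0.08333×(-2.48491)=-0.20708.
Sum = -2.04948, so H' = 2.049.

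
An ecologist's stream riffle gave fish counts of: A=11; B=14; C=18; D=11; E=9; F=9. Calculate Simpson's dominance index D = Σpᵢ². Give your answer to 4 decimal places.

0.1782

Total N = 11+14+18+11+9+9 = 72, so the proportions are 0.152778, 0.194444, 0.25, 0.152778, 0.125, 0.125 (working shown to 6 dp, full precision carried).
D = 0.152778² + 0.194444² + 0.25² + 0.152778² + 0.125² + 0.125² = 0.023341 + 0.037809 + 0.062500 + 0.023341 + 0.015625 + 0.015625 = 0.178241.
To 4 decimal places, D = 0.1782.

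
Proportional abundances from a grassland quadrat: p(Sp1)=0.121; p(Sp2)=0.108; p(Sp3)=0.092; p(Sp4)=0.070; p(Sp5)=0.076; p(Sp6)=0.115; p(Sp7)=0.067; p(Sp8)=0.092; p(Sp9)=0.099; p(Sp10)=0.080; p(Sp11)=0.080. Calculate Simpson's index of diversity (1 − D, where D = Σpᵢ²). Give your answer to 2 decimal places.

0.91

D = 0.121² + 0.108² + 0.092² + 0.07² + 0.076² + 0.115² + 0.067² + 0.092² + 0.099² + 0.08² + 0.08² = 0.0146 + 0.0117 + 0.0085 + 0.0049 + 0.0058 + 0.0132 + 0.0045 + 0.0085 + 0.0098 + 0.0064 + 0.0064 = 0.0942 (working shown to 4 dp, full precision carried).
So 1 − D = 0.9058, i.e. 0.91 to 2 decimal places.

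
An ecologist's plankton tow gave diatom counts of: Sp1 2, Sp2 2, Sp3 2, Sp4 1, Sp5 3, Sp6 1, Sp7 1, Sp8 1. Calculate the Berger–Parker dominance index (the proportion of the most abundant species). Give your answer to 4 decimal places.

0.2308

Total N = 2+2+2+1+3+1+1+1 = 13, so the proportions are 0.153846, 0.153846, 0.153846, 0.076923, 0.230769, 0.076923, 0.076923, 0.076923 (working shown to 6 dp, full precision carried).
The largest proportion is 0.230769, i.e. d = 0.2308 to 4 decimal places.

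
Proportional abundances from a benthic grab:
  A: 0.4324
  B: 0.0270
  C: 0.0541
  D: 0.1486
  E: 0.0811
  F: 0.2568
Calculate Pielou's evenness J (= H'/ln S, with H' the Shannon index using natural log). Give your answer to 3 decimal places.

0.811

H' = −Σ pᵢ ln pᵢ = −((-0.36253) + (-0.09752) + (-0.15781) + (-0.28331) + (-0.20373) + (-0.34911)) = 1.45400 (working shown to 5 dp, full precision carried).
With S = 6 species, ln S = 1.79176, so J = 1.45400/1.79176 = 0.81149, i.e. 0.811 to 3 decimal places.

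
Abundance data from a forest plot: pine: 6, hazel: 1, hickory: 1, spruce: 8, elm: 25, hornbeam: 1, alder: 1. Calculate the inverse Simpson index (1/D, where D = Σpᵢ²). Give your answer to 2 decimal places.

Total N = 6+1+1+8+25+1+1 = 43, so the proportions are 0.13953, 0.02326, 0.02326, 0.18605, 0.5814, 0.02326, 0.02326 (working shown to 5 dp, full precision carried).
D = 0.13953² + 0.02326² + 0.02326² + 0.18605² + 0.5814² + 0.02326² + 0.02326² = 0.01947 + 0.00054 + 0.00054 + 0.03461 + 0.33802 + 0.00054 + 0.00054 = 0.39427.
So 1/D = 2.5364, i.e. 2.54 to 2 decimal places.

2.54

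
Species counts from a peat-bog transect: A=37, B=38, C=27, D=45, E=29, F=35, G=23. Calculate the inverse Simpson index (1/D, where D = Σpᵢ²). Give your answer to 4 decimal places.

Total N = 37+38+27+45+29+35+23 = 234, so the proportions are 0.158119658, 0.162393162, 0.115384615, 0.192307692, 0.123931624, 0.14957265, 0.098290598 (working shown to 9 dp, full precision carried).
D = 0.158119658² + 0.162393162² + 0.115384615² + 0.192307692² + 0.123931624² + 0.14957265² + 0.098290598² = 0.025001826 + 0.026371539 + 0.013313609 + 0.036982249 + 0.015359047 + 0.022371978 + 0.009661042 = 0.149061290.
So 1/D = 6.7086498, i.e. 6.7086 to 4 decimal places.

6.7086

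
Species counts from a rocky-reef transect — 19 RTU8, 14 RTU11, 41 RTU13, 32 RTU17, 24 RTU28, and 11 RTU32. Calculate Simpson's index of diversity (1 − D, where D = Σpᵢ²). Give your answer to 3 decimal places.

0.801

Total N = 19+14+41+32+24+11 = 141, so the proportions are 0.13475, 0.09929, 0.29078, 0.22695, 0.17021, 0.07801 (working shown to 5 dp, full precision carried).
D = 0.13475² + 0.09929² + 0.29078² + 0.22695² + 0.17021² + 0.07801² = 0.01816 + 0.00986 + 0.08455 + 0.05151 + 0.02897 + 0.00609 = 0.19913.
So 1 − D = 0.80087, i.e. 0.801 to 3 decimal places.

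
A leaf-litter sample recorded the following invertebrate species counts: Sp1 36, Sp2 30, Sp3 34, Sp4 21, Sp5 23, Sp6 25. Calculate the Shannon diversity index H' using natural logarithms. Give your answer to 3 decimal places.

1.772

Total N = 36+30+34+21+23+25 = 169, so the proportions are 0.21302, 0.17751, 0.20118, 0.12426, 0.13609, 0.14793 (working shown to 5 dp, full precision carried).
Each pᵢ ln pᵢ term: 0.21302×(-1.54638)=-0.32941, 0.17751×(-1.72870)=-0.30687, 0.20118×(-1.60354)=-0.32261, 0.12426×(-2.08538)=-0.25913, 0.13609×(-1.99440)=-0.27143, 0.14793×(-1.91102)=-0.28270.
Sum = -1.77213, so H' = 1.772.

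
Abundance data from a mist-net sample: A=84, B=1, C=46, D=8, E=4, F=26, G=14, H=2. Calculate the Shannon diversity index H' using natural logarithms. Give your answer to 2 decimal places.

1.47

Total N = 84+1+46+8+4+26+14+2 = 185, so the proportions are 0.4541, 0.0054, 0.2486, 0.0432, 0.0216, 0.1405, 0.0757, 0.0108 (working shown to 4 dp, full precision carried).
Each pᵢ ln pᵢ term: 0.4541×(-0.7895)=-0.3585, 0.0054×(-5.2204)=-0.0282, 0.2486×(-1.3917)=-0.3460, 0.0432×(-3.1409)=-0.1358, 0.0216×(-3.8341)=-0.0829, 0.1405×(-1.9623)=-0.2758, 0.0757×(-2.5813)=-0.1953, 0.0108×(-4.5272)=-0.0489.
Sum = -1.4715, so H' = 1.47.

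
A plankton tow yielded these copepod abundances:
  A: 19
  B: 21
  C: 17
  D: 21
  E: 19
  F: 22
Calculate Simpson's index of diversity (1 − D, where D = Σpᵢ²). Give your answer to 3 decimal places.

Total N = 19+21+17+21+19+22 = 119, so the proportions are 0.15966, 0.17647, 0.14286, 0.17647, 0.15966, 0.18487 (working shown to 5 dp, full precision carried).
D = 0.15966² + 0.17647² + 0.14286² + 0.17647² + 0.15966² + 0.18487² = 0.02549 + 0.03114 + 0.02041 + 0.03114 + 0.02549 + 0.03418 = 0.16786.
So 1 − D = 0.83214, i.e. 0.832 to 3 decimal places.

0.832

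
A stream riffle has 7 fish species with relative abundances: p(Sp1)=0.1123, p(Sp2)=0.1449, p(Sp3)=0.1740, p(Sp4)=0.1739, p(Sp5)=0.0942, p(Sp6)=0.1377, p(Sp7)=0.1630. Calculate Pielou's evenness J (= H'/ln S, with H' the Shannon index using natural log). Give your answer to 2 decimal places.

0.99

H' = −Σ pᵢ ln pᵢ = −((-0.2456) + (-0.2799) + (-0.3043) + (-0.3042) + (-0.2225) + (-0.2730) + (-0.2957)) = 1.9252 (working shown to 4 dp, full precision carried).
With S = 7 species, ln S = 1.9459, so J = 1.9252/1.9459 = 0.9893, i.e. 0.99 to 2 decimal places.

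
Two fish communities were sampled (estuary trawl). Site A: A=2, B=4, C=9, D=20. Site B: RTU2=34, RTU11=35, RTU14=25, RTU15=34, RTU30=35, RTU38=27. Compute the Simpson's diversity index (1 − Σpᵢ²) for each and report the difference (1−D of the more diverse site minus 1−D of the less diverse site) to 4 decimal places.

0.2396

Site A: N=35, proportions 0.0571429, 0.1142857, 0.2571429, 0.5714286, giving 1−D = 0.5910204 (working shown to 7 dp, full precision carried).
Site B: N=190, proportions 0.1789474, 0.1842105, 0.1315789, 0.1789474, 0.1842105, 0.1421053, giving 1−D = 0.8305817.
Difference = |0.5910204 − 0.8305817| = 0.2395613, i.e. 0.2396 to 4 decimal places.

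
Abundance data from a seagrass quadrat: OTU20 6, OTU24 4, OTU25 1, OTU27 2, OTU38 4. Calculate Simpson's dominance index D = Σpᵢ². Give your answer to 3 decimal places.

Total N = 6+4+1+2+4 = 17, so the proportions are 0.35294, 0.23529, 0.05882, 0.11765, 0.23529 (working shown to 5 dp, full precision carried).
D = 0.35294² + 0.23529² + 0.05882² + 0.11765² + 0.23529² = 0.12457 + 0.05536 + 0.00346 + 0.01384 + 0.05536 = 0.25260.
To 3 decimal places, D = 0.253.

0.253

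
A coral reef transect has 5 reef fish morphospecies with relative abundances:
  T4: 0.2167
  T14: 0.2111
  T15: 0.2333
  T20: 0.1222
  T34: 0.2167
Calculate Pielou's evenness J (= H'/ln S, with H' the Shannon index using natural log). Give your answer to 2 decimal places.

0.99

H' = −Σ pᵢ ln pᵢ = −((-0.3314) + (-0.3283) + (-0.3396) + (-0.2569) + (-0.3314)) = 1.5876 (working shown to 4 dp, full precision carried).
With S = 5 species, ln S = 1.6094, so J = 1.5876/1.6094 = 0.9864, i.e. 0.99 to 2 decimal places.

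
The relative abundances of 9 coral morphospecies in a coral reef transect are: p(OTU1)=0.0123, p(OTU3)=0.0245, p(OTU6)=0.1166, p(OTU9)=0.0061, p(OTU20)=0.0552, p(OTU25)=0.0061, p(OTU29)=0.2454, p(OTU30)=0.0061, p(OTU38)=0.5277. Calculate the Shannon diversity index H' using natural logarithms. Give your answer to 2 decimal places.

Each pᵢ ln pᵢ term (working shown to 4 dp, full precision carried): 0.0123×(-4.3982)=-0.0541, 0.0245×(-3.7091)=-0.0909, 0.1166×(-2.1490)=-0.2506, 0.0061×(-5.0995)=-0.0311, 0.0552×(-2.8968)=-0.1599, 0.0061×(-5.0995)=-0.0311, 0.2454×(-1.4049)=-0.3448, 0.0061×(-5.0995)=-0.0311, 0.5277×(-0.6392)=-0.3373.
Sum = -1.3308, so H' = 1.33.

1.33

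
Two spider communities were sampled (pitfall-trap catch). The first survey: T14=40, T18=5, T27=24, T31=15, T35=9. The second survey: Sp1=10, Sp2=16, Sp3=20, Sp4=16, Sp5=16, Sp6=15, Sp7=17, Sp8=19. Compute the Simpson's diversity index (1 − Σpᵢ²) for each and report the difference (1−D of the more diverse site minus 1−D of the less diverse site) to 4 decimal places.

The first survey: N=93, proportions 0.430108, 0.053763, 0.258065, 0.16129, 0.096774, giving 1−D = 0.710140 (working shown to 6 dp, full precision carried).
The second survey: N=129, proportions 0.077519, 0.124031, 0.155039, 0.124031, 0.124031, 0.116279, 0.131783, 0.147287, giving 1−D = 0.871222.
Difference = |0.710140 − 0.871222| = 0.161082, i.e. 0.1611 to 4 decimal places.

0.1611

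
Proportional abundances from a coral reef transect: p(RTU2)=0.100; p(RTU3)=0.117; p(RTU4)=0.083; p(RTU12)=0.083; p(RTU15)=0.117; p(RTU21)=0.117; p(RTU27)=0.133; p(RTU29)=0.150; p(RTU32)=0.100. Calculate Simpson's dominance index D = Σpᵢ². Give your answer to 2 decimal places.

0.12

D = 0.1² + 0.117² + 0.083² + 0.083² + 0.117² + 0.117² + 0.133² + 0.15² + 0.1² = 0.0100 + 0.0137 + 0.0069 + 0.0069 + 0.0137 + 0.0137 + 0.0177 + 0.0225 + 0.0100 = 0.1150 (working shown to 4 dp, full precision carried).
To 2 decimal places, D = 0.12.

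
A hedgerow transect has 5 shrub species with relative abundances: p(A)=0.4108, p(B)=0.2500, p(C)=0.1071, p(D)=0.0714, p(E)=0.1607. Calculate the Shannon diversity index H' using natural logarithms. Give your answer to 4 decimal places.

1.4336

Each pᵢ ln pᵢ term (working shown to 6 dp, full precision carried): 0.4108×(-0.889649)=-0.365468, 0.25×(-1.386294)=-0.346574, 0.1071×(-2.233992)=-0.239261, 0.0714×(-2.639457)=-0.188457, 0.1607×(-1.828216)=-0.293794.
Sum = -1.433553, so H' = 1.4336.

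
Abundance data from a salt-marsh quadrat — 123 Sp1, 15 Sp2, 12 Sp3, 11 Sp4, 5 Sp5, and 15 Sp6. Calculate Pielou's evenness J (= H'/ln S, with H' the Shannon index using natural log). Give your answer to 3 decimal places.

Total N = 123+15+12+11+5+15 = 181, so the proportions are 0.67956, 0.08287, 0.0663, 0.06077, 0.02762, 0.08287 (working shown to 5 dp, full precision carried).
H' = −Σ pᵢ ln pᵢ = −((-0.26252) + (-0.20639) + (-0.17991) + (-0.17020) + (-0.09915) + (-0.20639)) = 1.12456.
With S = 6 species, ln S = 1.79176, so J = 1.12456/1.79176 = 0.62763, i.e. 0.628 to 3 decimal places.

0.628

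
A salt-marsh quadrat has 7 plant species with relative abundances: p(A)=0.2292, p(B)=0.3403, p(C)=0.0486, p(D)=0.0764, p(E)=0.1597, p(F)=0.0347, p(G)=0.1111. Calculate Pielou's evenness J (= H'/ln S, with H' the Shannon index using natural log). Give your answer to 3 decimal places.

H' = −Σ pᵢ ln pᵢ = −((-0.33765) + (-0.36682) + (-0.14697) + (-0.19648) + (-0.29296) + (-0.11663) + (-0.24412)) = 1.70164 (working shown to 5 dp, full precision carried).
With S = 7 species, ln S = 1.94591, so J = 1.70164/1.94591 = 0.87447, i.e. 0.874 to 3 decimal places.

0.874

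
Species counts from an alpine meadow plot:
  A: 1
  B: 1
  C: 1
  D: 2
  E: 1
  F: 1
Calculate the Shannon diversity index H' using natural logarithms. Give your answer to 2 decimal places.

1.75

Total N = 1+1+1+2+1+1 = 7, so the proportions are 0.1429, 0.1429, 0.1429, 0.2857, 0.1429, 0.1429 (working shown to 4 dp, full precision carried).
Each pᵢ ln pᵢ term: 0.1429×(-1.9459)=-0.2780, 0.1429×(-1.9459)=-0.2780, 0.1429×(-1.9459)=-0.2780, 0.2857×(-1.2528)=-0.3579, 0.1429×(-1.9459)=-0.2780, 0.1429×(-1.9459)=-0.2780.
Sum = -1.7479, so H' = 1.75.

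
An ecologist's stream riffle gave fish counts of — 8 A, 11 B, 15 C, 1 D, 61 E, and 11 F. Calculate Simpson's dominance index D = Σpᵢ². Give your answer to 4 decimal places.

Total N = 8+11+15+1+61+11 = 107, so the proportions are 0.074766, 0.102804, 0.140187, 0.009346, 0.570093, 0.102804 (working shown to 6 dp, full precision carried).
D = 0.074766² + 0.102804² + 0.140187² + 0.009346² + 0.570093² + 0.102804² = 0.005590 + 0.010569 + 0.019652 + 0.000087 + 0.325007 + 0.010569 = 0.371473.
To 4 decimal places, D = 0.3715.

0.3715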